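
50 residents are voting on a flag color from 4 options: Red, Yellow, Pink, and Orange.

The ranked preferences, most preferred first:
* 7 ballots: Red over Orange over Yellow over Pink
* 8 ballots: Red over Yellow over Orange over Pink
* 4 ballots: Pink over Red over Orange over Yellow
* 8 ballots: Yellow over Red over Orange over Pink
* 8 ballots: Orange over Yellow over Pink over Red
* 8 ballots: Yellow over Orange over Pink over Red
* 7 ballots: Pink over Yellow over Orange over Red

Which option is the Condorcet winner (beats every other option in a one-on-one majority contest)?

Yellow vs Red: 31–19
Yellow vs Pink: 39–11
Yellow vs Orange: 31–19
Yellow beats every other option.

Yellow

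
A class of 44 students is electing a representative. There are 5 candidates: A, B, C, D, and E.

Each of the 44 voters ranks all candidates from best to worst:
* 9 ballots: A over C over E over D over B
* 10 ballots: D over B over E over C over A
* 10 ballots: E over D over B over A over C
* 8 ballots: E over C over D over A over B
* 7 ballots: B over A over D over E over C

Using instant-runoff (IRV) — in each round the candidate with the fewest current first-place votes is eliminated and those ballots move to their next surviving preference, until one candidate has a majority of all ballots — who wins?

Round 1: A 9, B 7, C 0, D 10, E 18. C eliminated.
Round 2: A 9, B 7, D 10, E 18. B eliminated.
Round 3: A 16, D 10, E 18. D eliminated.
Round 4: A 16, E 28. E has a majority (≥23).

E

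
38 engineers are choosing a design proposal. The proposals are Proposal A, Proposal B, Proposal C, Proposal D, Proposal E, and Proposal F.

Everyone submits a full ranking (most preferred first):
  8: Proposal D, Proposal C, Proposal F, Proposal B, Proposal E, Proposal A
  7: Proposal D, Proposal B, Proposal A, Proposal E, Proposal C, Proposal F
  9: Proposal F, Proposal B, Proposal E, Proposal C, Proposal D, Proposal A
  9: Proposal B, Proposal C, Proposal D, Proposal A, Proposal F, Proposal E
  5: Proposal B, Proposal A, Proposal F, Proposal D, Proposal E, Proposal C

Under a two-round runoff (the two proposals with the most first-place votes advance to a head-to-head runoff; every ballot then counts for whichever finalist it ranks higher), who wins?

Round 1 first-place votes: Proposal A 0, Proposal B 14, Proposal C 0, Proposal D 15, Proposal E 0, Proposal F 9. Proposal D and Proposal B advance.
Runoff: Proposal D is ranked above Proposal B on 15 ballots, Proposal B above Proposal D on 23.

Proposal B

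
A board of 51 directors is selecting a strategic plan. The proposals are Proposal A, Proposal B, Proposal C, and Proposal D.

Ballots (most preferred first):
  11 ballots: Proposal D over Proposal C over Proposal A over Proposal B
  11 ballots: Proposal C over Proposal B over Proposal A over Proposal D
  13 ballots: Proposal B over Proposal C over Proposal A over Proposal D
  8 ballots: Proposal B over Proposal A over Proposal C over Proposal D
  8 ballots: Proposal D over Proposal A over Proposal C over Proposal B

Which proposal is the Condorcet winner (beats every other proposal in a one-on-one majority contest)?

Proposal C

Proposal C vs Proposal A: 35–16
Proposal C vs Proposal B: 30–21
Proposal C vs Proposal D: 32–19
Proposal C beats every other proposal.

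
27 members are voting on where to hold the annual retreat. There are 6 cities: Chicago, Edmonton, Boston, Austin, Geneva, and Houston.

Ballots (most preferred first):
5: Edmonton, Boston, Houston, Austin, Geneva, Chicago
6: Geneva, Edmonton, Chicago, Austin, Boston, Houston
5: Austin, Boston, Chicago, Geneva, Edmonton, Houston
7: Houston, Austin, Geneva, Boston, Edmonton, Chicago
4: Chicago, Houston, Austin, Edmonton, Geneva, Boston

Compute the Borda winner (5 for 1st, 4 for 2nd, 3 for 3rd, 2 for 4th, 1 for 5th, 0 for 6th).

Austin

Chicago: 5×0 + 6×3 + 5×3 + 7×0 + 4×5 = 53
Edmonton: 5×5 + 6×4 + 5×1 + 7×1 + 4×2 = 69
Boston: 5×4 + 6×1 + 5×4 + 7×2 + 4×0 = 60
Austin: 5×2 + 6×2 + 5×5 + 7×4 + 4×3 = 87
Geneva: 5×1 + 6×5 + 5×2 + 7×3 + 4×1 = 70
Houston: 5×3 + 6×0 + 5×0 + 7×5 + 4×4 = 66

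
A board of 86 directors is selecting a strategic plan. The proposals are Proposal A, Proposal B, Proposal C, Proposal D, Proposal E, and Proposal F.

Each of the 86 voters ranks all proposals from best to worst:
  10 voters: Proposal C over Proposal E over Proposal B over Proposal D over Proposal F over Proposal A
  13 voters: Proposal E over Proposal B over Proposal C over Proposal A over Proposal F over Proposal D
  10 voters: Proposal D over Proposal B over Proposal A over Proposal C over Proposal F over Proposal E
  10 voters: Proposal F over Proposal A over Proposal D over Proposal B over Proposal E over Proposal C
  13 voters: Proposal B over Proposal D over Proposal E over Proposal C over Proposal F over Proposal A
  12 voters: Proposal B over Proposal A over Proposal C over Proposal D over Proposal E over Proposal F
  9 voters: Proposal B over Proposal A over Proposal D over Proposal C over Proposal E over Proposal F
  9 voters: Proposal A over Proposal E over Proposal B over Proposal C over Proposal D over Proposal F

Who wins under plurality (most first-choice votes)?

Proposal B

First-place votes: Proposal A 9, Proposal B 34, Proposal C 10, Proposal D 10, Proposal E 13, Proposal F 10.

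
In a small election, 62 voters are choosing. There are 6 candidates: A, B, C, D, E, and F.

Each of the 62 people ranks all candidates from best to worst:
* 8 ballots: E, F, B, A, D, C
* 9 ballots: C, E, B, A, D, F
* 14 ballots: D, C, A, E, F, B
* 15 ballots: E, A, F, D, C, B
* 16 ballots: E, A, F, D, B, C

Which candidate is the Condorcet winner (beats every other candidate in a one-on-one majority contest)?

E

E vs A: 48–14
E vs B: 62–0
E vs C: 39–23
E vs D: 48–14
E vs F: 62–0
E beats every other candidate.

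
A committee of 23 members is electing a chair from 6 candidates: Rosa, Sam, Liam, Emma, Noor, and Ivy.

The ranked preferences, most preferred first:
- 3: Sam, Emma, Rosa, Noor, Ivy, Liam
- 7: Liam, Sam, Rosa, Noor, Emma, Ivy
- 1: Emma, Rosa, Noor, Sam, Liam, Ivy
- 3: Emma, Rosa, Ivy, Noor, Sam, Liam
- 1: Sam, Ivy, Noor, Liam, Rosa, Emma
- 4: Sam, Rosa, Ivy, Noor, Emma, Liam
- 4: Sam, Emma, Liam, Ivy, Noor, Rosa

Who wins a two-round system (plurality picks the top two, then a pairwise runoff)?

Sam

Round 1 first-place votes: Rosa 0, Sam 12, Liam 7, Emma 4, Noor 0, Ivy 0. Sam and Liam advance.
Runoff: Sam is ranked above Liam on 16 ballots, Liam above Sam on 7.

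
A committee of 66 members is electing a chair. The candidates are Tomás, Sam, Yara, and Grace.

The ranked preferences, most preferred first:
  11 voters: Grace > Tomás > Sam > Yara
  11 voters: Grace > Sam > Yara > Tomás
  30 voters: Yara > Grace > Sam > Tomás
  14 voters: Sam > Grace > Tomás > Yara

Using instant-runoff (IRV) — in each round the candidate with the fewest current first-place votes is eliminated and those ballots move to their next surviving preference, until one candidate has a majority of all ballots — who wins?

Round 1: Tomás 0, Sam 14, Yara 30, Grace 22. Tomás eliminated.
Round 2: Sam 14, Yara 30, Grace 22. Sam eliminated.
Round 3: Yara 30, Grace 36. Grace has a majority (≥34).

Grace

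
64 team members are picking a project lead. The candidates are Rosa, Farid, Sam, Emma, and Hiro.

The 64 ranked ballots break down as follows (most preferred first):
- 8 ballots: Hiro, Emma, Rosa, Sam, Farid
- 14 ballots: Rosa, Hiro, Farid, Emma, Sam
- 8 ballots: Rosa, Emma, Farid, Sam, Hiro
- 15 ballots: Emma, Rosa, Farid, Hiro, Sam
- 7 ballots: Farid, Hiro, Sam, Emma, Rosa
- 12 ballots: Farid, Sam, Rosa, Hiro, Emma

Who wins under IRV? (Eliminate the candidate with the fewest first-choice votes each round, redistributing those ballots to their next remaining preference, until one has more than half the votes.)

Round 1: Rosa 22, Farid 19, Sam 0, Emma 15, Hiro 8. Sam eliminated.
Round 2: Rosa 22, Farid 19, Emma 15, Hiro 8. Hiro eliminated.
Round 3: Rosa 22, Farid 19, Emma 23. Farid eliminated.
Round 4: Rosa 34, Emma 30. Rosa has a majority (≥33).

Rosa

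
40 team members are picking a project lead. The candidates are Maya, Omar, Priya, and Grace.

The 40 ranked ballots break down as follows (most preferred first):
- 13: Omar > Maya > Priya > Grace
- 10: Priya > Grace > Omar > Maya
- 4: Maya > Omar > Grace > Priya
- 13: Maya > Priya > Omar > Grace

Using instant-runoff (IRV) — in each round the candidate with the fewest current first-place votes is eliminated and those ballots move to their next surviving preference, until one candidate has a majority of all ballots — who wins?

Omar

Round 1: Maya 17, Omar 13, Priya 10, Grace 0. Grace eliminated.
Round 2: Maya 17, Omar 13, Priya 10. Priya eliminated.
Round 3: Maya 17, Omar 23. Omar has a majority (≥21).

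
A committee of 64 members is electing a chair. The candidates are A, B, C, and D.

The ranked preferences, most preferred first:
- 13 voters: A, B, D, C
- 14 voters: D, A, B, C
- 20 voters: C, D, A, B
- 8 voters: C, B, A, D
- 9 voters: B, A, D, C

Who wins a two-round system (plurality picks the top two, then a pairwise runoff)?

D

Round 1 first-place votes: A 13, B 9, C 28, D 14. C and D advance.
Runoff: C is ranked above D on 28 ballots, D above C on 36.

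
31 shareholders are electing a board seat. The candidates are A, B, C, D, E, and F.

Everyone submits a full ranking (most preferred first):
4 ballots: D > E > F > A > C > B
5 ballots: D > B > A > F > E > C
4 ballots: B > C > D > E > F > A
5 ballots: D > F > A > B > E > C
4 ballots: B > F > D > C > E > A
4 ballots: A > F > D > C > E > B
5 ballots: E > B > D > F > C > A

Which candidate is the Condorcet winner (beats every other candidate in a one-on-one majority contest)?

D vs A: 27–4
D vs B: 18–13
D vs C: 27–4
D vs E: 26–5
D vs F: 23–8
D beats every other candidate.

D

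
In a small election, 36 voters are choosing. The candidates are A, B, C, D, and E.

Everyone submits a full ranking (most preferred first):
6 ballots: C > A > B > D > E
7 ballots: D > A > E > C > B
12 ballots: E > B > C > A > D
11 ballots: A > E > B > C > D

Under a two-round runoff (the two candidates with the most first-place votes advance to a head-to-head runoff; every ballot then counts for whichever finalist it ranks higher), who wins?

Round 1 first-place votes: A 11, B 0, C 6, D 7, E 12. E and A advance.
Runoff: E is ranked above A on 12 ballots, A above E on 24.

A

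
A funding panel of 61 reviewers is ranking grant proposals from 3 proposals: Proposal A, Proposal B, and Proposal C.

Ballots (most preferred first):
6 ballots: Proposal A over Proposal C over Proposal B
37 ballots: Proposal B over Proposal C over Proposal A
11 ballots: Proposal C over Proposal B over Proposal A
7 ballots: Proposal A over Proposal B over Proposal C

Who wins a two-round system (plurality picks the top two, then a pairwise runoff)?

Proposal B

Round 1 first-place votes: Proposal A 13, Proposal B 37, Proposal C 11. Proposal B and Proposal A advance.
Runoff: Proposal B is ranked above Proposal A on 48 ballots, Proposal A above Proposal B on 13.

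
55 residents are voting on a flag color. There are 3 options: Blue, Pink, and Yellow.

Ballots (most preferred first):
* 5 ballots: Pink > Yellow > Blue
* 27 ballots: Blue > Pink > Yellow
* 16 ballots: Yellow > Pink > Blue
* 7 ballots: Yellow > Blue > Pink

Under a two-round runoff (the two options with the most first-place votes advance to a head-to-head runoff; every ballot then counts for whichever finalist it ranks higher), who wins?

Round 1 first-place votes: Blue 27, Pink 5, Yellow 23. Blue and Yellow advance.
Runoff: Blue is ranked above Yellow on 27 ballots, Yellow above Blue on 28.

Yellow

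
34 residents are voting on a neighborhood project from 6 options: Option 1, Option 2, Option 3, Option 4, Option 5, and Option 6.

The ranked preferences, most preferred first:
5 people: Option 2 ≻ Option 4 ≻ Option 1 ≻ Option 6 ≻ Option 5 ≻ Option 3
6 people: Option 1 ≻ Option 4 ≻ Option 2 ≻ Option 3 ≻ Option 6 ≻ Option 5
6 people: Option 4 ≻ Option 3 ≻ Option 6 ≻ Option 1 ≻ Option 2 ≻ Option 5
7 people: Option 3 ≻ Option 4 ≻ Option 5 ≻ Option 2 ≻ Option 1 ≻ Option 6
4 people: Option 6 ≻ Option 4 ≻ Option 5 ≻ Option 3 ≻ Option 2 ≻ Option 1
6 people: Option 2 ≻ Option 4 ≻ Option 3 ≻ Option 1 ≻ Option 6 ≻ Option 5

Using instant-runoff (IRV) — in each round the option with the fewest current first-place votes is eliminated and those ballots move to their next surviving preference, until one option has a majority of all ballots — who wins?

Option 4

Round 1: Option 1 6, Option 2 11, Option 3 7, Option 4 6, Option 5 0, Option 6 4. Option 5 eliminated.
Round 2: Option 1 6, Option 2 11, Option 3 7, Option 4 6, Option 6 4. Option 6 eliminated.
Round 3: Option 1 6, Option 2 11, Option 3 7, Option 4 10. Option 1 eliminated.
Round 4: Option 2 11, Option 3 7, Option 4 16. Option 3 eliminated.
Round 5: Option 2 11, Option 4 23. Option 4 has a majority (≥18).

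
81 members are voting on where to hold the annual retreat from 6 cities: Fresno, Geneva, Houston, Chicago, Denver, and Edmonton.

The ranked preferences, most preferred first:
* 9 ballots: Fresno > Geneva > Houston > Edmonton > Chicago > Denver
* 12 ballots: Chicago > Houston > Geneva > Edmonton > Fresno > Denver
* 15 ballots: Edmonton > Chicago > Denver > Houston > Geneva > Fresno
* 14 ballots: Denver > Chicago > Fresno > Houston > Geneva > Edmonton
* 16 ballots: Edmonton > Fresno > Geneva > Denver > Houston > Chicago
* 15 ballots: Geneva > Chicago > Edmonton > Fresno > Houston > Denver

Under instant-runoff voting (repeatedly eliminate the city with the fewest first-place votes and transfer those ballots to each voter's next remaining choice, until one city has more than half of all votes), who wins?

Geneva

Round 1: Fresno 9, Geneva 15, Houston 0, Chicago 12, Denver 14, Edmonton 31. Houston eliminated.
Round 2: Fresno 9, Geneva 15, Chicago 12, Denver 14, Edmonton 31. Fresno eliminated.
Round 3: Geneva 24, Chicago 12, Denver 14, Edmonton 31. Chicago eliminated.
Round 4: Geneva 36, Denver 14, Edmonton 31. Denver eliminated.
Round 5: Geneva 50, Edmonton 31. Geneva has a majority (≥41).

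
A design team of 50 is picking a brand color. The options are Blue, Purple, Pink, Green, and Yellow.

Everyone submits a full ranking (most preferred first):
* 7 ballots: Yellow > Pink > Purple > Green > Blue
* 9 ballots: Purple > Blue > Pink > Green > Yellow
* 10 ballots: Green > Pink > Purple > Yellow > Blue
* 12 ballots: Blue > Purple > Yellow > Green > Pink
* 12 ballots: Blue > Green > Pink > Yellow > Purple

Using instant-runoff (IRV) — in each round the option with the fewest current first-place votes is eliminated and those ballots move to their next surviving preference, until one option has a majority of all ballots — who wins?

Purple

Round 1: Blue 24, Purple 9, Pink 0, Green 10, Yellow 7. Pink eliminated.
Round 2: Blue 24, Purple 9, Green 10, Yellow 7. Yellow eliminated.
Round 3: Blue 24, Purple 16, Green 10. Green eliminated.
Round 4: Blue 24, Purple 26. Purple has a majority (≥26).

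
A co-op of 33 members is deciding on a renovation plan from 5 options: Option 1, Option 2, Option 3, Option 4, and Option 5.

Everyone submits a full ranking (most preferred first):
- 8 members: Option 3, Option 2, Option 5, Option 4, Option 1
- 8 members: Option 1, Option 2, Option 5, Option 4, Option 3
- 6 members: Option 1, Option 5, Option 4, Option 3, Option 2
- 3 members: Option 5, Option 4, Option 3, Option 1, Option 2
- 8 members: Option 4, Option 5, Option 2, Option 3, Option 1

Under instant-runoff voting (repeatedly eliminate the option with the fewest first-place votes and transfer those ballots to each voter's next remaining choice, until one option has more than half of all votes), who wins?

Round 1: Option 1 14, Option 2 0, Option 3 8, Option 4 8, Option 5 3. Option 2 eliminated.
Round 2: Option 1 14, Option 3 8, Option 4 8, Option 5 3. Option 5 eliminated.
Round 3: Option 1 14, Option 3 8, Option 4 11. Option 3 eliminated.
Round 4: Option 1 14, Option 4 19. Option 4 has a majority (≥17).

Option 4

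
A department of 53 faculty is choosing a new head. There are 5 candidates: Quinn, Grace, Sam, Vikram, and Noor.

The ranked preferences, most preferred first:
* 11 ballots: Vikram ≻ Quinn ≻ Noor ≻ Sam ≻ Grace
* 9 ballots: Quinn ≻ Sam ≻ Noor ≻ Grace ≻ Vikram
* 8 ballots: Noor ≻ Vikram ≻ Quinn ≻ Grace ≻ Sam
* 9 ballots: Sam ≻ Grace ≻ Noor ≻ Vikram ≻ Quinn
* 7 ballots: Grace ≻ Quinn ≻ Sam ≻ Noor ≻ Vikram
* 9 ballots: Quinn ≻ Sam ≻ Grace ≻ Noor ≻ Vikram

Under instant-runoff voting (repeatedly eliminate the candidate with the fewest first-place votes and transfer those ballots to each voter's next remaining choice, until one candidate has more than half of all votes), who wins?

Vikram

Round 1: Quinn 18, Grace 7, Sam 9, Vikram 11, Noor 8. Grace eliminated.
Round 2: Quinn 25, Sam 9, Vikram 11, Noor 8. Noor eliminated.
Round 3: Quinn 25, Sam 9, Vikram 19. Sam eliminated.
Round 4: Quinn 25, Vikram 28. Vikram has a majority (≥27).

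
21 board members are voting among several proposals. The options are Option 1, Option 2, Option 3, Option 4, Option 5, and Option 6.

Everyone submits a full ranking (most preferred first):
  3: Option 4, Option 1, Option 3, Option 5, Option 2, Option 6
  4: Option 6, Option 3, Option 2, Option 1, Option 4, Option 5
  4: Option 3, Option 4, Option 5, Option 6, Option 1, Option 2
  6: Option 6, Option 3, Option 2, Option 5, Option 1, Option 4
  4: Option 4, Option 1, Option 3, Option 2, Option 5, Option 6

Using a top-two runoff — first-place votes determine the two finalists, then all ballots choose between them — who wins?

Round 1 first-place votes: Option 1 0, Option 2 0, Option 3 4, Option 4 7, Option 5 0, Option 6 10. Option 6 and Option 4 advance.
Runoff: Option 6 is ranked above Option 4 on 10 ballots, Option 4 above Option 6 on 11.

Option 4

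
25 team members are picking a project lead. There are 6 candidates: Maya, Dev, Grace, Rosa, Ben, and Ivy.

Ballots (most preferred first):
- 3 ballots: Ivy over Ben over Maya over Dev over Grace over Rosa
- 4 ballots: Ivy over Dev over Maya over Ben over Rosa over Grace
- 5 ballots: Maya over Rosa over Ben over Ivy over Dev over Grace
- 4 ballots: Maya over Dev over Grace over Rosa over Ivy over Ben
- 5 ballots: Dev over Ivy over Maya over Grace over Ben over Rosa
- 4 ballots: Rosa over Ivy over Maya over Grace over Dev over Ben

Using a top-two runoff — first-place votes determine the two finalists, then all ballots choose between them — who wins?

Ivy

Round 1 first-place votes: Maya 9, Dev 5, Grace 0, Rosa 4, Ben 0, Ivy 7. Maya and Ivy advance.
Runoff: Maya is ranked above Ivy on 9 ballots, Ivy above Maya on 16.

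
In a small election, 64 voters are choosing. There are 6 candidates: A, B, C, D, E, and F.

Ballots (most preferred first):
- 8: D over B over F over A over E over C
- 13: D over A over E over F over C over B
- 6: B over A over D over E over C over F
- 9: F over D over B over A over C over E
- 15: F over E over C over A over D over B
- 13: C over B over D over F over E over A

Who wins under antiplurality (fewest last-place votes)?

D

Last-place votes: A 13, B 28, C 8, D 0, E 9, F 6.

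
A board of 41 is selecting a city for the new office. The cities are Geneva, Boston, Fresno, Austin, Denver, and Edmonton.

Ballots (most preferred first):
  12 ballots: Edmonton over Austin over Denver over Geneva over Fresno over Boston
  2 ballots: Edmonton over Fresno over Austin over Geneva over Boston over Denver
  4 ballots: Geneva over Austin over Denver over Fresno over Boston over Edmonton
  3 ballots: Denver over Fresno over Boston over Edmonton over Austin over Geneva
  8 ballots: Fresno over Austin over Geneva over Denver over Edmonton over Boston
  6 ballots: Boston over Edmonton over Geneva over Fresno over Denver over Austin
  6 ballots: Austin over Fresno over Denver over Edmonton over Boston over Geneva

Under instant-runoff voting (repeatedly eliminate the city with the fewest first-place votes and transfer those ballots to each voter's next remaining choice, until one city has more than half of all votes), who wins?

Fresno

Round 1: Geneva 4, Boston 6, Fresno 8, Austin 6, Denver 3, Edmonton 14. Denver eliminated.
Round 2: Geneva 4, Boston 6, Fresno 11, Austin 6, Edmonton 14. Geneva eliminated.
Round 3: Boston 6, Fresno 11, Austin 10, Edmonton 14. Boston eliminated.
Round 4: Fresno 11, Austin 10, Edmonton 20. Austin eliminated.
Round 5: Fresno 21, Edmonton 20. Fresno has a majority (≥21).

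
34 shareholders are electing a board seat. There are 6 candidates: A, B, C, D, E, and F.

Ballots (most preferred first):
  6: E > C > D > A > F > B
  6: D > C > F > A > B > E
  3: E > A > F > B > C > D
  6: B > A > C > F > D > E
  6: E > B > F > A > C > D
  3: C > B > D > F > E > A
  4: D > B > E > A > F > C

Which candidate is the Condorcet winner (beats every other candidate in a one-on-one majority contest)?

B

B vs A: 19–15
B vs C: 19–15
B vs D: 18–16
B vs E: 19–15
B vs F: 19–15
B beats every other candidate.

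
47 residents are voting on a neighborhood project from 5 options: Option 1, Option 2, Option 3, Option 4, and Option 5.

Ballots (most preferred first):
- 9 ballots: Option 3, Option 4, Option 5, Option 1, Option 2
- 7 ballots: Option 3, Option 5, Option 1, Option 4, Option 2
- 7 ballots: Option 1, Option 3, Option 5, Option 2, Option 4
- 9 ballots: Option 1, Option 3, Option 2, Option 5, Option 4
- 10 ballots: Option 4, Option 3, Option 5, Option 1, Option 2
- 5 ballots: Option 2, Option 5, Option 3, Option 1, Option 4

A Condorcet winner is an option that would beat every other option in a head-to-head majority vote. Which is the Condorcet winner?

Option 3 vs Option 1: 31–16
Option 3 vs Option 2: 42–5
Option 3 vs Option 4: 37–10
Option 3 vs Option 5: 42–5
Option 3 beats every other option.

Option 3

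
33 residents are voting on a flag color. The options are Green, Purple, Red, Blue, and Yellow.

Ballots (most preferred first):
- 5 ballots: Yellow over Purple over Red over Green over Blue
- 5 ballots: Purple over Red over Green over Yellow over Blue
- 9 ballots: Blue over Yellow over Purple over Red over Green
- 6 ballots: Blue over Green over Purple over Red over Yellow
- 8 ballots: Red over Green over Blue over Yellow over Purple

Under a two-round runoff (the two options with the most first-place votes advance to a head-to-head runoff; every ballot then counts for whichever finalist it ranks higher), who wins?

Red

Round 1 first-place votes: Green 0, Purple 5, Red 8, Blue 15, Yellow 5. Blue and Red advance.
Runoff: Blue is ranked above Red on 15 ballots, Red above Blue on 18.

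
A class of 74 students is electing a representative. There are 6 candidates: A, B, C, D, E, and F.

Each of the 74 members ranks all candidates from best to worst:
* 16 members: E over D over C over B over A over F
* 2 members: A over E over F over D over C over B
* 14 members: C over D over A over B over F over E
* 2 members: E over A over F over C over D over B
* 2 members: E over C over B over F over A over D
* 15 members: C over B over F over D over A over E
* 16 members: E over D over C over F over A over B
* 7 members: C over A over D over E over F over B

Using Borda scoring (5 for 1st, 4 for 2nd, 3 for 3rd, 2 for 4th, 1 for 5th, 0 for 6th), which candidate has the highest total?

C

A: 16×1 + 2×5 + 14×3 + 2×4 + 2×1 + 15×1 + 16×1 + 7×4 = 137
B: 16×2 + 2×0 + 14×2 + 2×0 + 2×3 + 15×4 + 16×0 + 7×0 = 126
C: 16×3 + 2×1 + 14×5 + 2×2 + 2×4 + 15×5 + 16×3 + 7×5 = 290
D: 16×4 + 2×2 + 14×4 + 2×1 + 2×0 + 15×2 + 16×4 + 7×3 = 241
E: 16×5 + 2×4 + 14×0 + 2×5 + 2×5 + 15×0 + 16×5 + 7×2 = 202
F: 16×0 + 2×3 + 14×1 + 2×3 + 2×2 + 15×3 + 16×2 + 7×1 = 114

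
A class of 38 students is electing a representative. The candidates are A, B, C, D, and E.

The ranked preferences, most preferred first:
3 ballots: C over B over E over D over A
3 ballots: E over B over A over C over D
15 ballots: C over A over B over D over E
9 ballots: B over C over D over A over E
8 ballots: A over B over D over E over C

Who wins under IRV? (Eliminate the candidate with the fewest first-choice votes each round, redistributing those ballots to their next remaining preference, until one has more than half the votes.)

B

Round 1: A 8, B 9, C 18, D 0, E 3. D eliminated.
Round 2: A 8, B 9, C 18, E 3. E eliminated.
Round 3: A 8, B 12, C 18. A eliminated.
Round 4: B 20, C 18. B has a majority (≥20).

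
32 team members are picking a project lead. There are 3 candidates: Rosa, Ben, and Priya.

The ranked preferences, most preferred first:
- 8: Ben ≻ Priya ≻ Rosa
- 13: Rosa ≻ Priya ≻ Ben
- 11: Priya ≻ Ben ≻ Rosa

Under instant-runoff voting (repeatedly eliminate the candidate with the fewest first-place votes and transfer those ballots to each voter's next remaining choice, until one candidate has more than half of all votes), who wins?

Priya

Round 1: Rosa 13, Ben 8, Priya 11. Ben eliminated.
Round 2: Rosa 13, Priya 19. Priya has a majority (≥17).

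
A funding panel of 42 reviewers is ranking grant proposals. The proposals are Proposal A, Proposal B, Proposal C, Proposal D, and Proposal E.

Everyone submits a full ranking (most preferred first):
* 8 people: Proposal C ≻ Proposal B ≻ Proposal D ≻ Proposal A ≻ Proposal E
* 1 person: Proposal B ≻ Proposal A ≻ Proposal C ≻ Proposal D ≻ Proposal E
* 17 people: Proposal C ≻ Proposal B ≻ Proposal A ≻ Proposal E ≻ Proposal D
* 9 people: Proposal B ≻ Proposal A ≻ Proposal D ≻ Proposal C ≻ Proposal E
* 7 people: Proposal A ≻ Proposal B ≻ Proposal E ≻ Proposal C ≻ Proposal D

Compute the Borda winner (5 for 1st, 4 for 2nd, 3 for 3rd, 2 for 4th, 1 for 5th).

Proposal A: 8×2 + 1×4 + 17×3 + 9×4 + 7×5 = 142
Proposal B: 8×4 + 1×5 + 17×4 + 9×5 + 7×4 = 178
Proposal C: 8×5 + 1×3 + 17×5 + 9×2 + 7×2 = 160
Proposal D: 8×3 + 1×2 + 17×1 + 9×3 + 7×1 = 77
Proposal E: 8×1 + 1×1 + 17×2 + 9×1 + 7×3 = 73

Proposal B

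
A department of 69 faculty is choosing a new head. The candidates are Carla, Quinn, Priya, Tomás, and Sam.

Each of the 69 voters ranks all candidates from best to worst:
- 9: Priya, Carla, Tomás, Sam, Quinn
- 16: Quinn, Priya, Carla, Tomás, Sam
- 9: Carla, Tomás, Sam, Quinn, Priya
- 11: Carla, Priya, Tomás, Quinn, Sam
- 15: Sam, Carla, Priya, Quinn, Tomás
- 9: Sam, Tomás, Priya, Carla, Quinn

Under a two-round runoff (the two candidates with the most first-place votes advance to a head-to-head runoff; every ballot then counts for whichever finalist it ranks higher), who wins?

Carla

Round 1 first-place votes: Carla 20, Quinn 16, Priya 9, Tomás 0, Sam 24. Sam and Carla advance.
Runoff: Sam is ranked above Carla on 24 ballots, Carla above Sam on 45.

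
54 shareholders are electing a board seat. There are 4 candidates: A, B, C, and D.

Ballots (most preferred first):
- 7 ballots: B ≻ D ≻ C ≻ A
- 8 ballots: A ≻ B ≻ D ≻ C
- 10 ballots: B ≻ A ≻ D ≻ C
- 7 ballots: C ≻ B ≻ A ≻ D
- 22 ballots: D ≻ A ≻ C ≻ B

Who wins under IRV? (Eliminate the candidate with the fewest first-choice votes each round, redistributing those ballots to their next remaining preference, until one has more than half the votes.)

B

Round 1: A 8, B 17, C 7, D 22. C eliminated.
Round 2: A 8, B 24, D 22. A eliminated.
Round 3: B 32, D 22. B has a majority (≥28).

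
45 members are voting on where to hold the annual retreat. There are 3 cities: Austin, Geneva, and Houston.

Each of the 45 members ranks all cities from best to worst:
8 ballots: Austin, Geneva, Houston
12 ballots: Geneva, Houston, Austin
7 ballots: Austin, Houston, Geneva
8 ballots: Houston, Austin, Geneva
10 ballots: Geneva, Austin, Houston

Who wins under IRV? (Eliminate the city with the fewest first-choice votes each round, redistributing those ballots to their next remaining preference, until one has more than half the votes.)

Round 1: Austin 15, Geneva 22, Houston 8. Houston eliminated.
Round 2: Austin 23, Geneva 22. Austin has a majority (≥23).

Austin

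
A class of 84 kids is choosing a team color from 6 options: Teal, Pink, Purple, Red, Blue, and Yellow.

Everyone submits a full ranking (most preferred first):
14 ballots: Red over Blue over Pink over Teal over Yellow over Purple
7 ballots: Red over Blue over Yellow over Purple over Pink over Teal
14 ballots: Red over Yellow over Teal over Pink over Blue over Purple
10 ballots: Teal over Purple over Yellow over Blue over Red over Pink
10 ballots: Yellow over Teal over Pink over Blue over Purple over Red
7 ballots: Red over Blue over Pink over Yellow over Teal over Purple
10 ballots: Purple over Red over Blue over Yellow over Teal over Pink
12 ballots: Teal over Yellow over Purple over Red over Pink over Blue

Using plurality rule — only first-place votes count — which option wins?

Red

First-place votes: Teal 22, Pink 0, Purple 10, Red 42, Blue 0, Yellow 10.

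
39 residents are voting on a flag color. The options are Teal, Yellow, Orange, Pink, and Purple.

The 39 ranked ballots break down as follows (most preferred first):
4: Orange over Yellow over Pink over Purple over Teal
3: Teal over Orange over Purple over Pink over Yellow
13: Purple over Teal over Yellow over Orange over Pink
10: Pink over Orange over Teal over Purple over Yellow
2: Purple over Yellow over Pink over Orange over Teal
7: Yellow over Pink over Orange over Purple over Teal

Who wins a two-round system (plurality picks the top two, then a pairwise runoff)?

Pink

Round 1 first-place votes: Teal 3, Yellow 7, Orange 4, Pink 10, Purple 15. Purple and Pink advance.
Runoff: Purple is ranked above Pink on 18 ballots, Pink above Purple on 21.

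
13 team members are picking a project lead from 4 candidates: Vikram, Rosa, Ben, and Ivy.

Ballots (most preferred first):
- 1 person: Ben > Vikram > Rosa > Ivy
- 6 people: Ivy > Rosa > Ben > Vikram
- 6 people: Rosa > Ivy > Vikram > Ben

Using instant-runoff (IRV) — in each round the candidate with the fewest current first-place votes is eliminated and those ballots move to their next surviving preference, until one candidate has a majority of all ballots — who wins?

Rosa

Round 1: Vikram 0, Rosa 6, Ben 1, Ivy 6. Vikram eliminated.
Round 2: Rosa 6, Ben 1, Ivy 6. Ben eliminated.
Round 3: Rosa 7, Ivy 6. Rosa has a majority (≥7).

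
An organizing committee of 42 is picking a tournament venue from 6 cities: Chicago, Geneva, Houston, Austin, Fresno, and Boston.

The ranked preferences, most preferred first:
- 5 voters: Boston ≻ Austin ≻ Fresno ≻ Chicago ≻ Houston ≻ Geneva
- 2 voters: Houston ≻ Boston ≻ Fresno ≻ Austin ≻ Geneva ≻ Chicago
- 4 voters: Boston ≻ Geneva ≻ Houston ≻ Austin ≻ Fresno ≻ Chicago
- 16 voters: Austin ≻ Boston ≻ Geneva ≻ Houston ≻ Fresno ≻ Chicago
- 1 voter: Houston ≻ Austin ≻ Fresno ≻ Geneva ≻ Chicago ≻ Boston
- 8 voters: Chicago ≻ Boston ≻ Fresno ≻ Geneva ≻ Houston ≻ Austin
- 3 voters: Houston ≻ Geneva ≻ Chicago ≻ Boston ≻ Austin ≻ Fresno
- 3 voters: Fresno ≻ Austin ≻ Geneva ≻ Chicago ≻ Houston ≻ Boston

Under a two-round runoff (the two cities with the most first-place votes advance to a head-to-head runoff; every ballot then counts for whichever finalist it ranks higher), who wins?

Boston

Round 1 first-place votes: Chicago 8, Geneva 0, Houston 6, Austin 16, Fresno 3, Boston 9. Austin and Boston advance.
Runoff: Austin is ranked above Boston on 20 ballots, Boston above Austin on 22.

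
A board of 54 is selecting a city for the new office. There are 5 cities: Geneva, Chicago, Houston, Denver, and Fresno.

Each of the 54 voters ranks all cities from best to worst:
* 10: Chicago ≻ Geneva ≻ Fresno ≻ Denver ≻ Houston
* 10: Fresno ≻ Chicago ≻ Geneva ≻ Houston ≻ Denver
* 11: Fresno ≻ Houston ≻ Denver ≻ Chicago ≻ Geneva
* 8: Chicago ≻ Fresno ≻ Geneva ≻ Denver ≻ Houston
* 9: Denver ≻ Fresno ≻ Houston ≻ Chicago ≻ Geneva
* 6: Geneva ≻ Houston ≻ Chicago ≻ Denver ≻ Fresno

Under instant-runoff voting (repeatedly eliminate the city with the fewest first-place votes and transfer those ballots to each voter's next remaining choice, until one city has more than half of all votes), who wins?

Round 1: Geneva 6, Chicago 18, Houston 0, Denver 9, Fresno 21. Houston eliminated.
Round 2: Geneva 6, Chicago 18, Denver 9, Fresno 21. Geneva eliminated.
Round 3: Chicago 24, Denver 9, Fresno 21. Denver eliminated.
Round 4: Chicago 24, Fresno 30. Fresno has a majority (≥28).

Fresno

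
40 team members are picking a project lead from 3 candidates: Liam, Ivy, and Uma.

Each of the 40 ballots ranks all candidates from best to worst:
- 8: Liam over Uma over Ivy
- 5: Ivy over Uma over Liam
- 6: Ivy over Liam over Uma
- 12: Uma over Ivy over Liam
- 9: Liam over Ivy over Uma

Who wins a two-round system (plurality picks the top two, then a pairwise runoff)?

Liam

Round 1 first-place votes: Liam 17, Ivy 11, Uma 12. Liam and Uma advance.
Runoff: Liam is ranked above Uma on 23 ballots, Uma above Liam on 17.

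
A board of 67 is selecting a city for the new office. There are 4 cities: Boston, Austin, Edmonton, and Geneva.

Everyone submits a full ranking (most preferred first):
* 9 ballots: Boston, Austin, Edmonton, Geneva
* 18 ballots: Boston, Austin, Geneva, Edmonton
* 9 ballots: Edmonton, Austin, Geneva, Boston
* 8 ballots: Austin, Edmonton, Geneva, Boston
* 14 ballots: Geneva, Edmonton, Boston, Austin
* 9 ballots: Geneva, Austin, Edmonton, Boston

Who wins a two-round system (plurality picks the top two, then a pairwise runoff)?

Geneva

Round 1 first-place votes: Boston 27, Austin 8, Edmonton 9, Geneva 23. Boston and Geneva advance.
Runoff: Boston is ranked above Geneva on 27 ballots, Geneva above Boston on 40.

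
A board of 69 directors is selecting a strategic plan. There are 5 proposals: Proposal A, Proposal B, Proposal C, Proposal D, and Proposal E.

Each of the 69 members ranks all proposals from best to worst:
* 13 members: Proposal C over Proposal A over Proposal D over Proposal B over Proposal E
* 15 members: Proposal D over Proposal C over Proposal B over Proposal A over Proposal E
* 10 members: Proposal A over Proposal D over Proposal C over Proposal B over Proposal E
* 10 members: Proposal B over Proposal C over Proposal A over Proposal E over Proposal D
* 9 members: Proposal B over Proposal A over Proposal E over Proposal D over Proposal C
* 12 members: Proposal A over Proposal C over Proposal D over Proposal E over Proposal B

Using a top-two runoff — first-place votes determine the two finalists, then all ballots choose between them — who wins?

Round 1 first-place votes: Proposal A 22, Proposal B 19, Proposal C 13, Proposal D 15, Proposal E 0. Proposal A and Proposal B advance.
Runoff: Proposal A is ranked above Proposal B on 35 ballots, Proposal B above Proposal A on 34.

Proposal A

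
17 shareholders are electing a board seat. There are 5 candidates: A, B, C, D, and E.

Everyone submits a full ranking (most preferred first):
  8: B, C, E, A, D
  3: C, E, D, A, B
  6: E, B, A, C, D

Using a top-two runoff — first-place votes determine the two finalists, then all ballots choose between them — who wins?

Round 1 first-place votes: A 0, B 8, C 3, D 0, E 6. B and E advance.
Runoff: B is ranked above E on 8 ballots, E above B on 9.

E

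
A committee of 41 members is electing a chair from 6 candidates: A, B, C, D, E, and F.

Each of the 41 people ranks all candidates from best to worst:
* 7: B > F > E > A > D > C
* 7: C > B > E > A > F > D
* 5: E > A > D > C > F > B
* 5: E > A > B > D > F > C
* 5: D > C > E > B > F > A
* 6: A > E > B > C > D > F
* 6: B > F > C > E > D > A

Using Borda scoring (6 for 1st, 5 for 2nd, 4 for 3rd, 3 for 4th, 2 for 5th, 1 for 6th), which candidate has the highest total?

A: 7×3 + 7×3 + 5×5 + 5×5 + 5×1 + 6×6 + 6×1 = 139
B: 7×6 + 7×5 + 5×1 + 5×4 + 5×3 + 6×4 + 6×6 = 177
C: 7×1 + 7×6 + 5×3 + 5×1 + 5×5 + 6×3 + 6×4 = 136
D: 7×2 + 7×1 + 5×4 + 5×3 + 5×6 + 6×2 + 6×2 = 110
E: 7×4 + 7×4 + 5×6 + 5×6 + 5×4 + 6×5 + 6×3 = 184
F: 7×5 + 7×2 + 5×2 + 5×2 + 5×2 + 6×1 + 6×5 = 115

E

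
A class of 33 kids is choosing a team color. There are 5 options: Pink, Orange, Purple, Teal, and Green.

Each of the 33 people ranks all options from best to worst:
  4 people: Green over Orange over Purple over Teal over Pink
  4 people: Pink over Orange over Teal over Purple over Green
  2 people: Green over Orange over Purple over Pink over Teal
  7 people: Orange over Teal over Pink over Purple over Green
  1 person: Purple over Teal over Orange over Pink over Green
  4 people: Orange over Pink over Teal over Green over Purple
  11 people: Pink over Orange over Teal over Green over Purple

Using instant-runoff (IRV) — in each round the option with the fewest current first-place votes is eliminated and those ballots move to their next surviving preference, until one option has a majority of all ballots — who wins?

Round 1: Pink 15, Orange 11, Purple 1, Teal 0, Green 6. Teal eliminated.
Round 2: Pink 15, Orange 11, Purple 1, Green 6. Purple eliminated.
Round 3: Pink 15, Orange 12, Green 6. Green eliminated.
Round 4: Pink 15, Orange 18. Orange has a majority (≥17).

Orange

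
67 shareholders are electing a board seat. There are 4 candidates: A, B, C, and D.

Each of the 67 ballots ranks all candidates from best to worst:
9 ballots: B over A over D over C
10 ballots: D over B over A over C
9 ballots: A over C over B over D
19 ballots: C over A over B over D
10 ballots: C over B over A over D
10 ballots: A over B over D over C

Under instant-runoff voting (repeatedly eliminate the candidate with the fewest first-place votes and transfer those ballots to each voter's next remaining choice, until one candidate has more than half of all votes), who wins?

Round 1: A 19, B 9, C 29, D 10. B eliminated.
Round 2: A 28, C 29, D 10. D eliminated.
Round 3: A 38, C 29. A has a majority (≥34).

A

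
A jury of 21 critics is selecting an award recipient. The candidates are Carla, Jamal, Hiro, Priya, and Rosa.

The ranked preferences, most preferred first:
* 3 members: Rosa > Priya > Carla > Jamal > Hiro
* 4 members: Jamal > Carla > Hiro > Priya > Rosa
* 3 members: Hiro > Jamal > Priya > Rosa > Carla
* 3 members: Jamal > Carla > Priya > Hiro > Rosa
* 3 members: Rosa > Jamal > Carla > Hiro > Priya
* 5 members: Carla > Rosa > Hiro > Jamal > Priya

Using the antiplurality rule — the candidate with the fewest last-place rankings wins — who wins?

Last-place votes: Carla 3, Jamal 0, Hiro 3, Priya 8, Rosa 7.

Jamal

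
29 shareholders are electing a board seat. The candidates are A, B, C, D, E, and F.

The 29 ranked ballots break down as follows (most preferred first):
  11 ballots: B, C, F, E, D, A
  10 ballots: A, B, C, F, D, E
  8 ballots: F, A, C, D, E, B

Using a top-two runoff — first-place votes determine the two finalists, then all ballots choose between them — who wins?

A

Round 1 first-place votes: A 10, B 11, C 0, D 0, E 0, F 8. B and A advance.
Runoff: B is ranked above A on 11 ballots, A above B on 18.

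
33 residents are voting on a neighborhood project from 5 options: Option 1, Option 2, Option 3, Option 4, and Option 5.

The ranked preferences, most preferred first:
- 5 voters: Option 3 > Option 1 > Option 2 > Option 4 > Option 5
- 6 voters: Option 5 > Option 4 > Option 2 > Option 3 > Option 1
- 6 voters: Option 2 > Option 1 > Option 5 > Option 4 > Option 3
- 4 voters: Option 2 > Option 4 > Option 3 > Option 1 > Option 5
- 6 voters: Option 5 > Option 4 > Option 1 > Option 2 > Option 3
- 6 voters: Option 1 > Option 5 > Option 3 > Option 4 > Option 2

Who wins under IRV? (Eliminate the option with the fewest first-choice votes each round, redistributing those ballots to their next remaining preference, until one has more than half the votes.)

Option 1

Round 1: Option 1 6, Option 2 10, Option 3 5, Option 4 0, Option 5 12. Option 4 eliminated.
Round 2: Option 1 6, Option 2 10, Option 3 5, Option 5 12. Option 3 eliminated.
Round 3: Option 1 11, Option 2 10, Option 5 12. Option 2 eliminated.
Round 4: Option 1 21, Option 5 12. Option 1 has a majority (≥17).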